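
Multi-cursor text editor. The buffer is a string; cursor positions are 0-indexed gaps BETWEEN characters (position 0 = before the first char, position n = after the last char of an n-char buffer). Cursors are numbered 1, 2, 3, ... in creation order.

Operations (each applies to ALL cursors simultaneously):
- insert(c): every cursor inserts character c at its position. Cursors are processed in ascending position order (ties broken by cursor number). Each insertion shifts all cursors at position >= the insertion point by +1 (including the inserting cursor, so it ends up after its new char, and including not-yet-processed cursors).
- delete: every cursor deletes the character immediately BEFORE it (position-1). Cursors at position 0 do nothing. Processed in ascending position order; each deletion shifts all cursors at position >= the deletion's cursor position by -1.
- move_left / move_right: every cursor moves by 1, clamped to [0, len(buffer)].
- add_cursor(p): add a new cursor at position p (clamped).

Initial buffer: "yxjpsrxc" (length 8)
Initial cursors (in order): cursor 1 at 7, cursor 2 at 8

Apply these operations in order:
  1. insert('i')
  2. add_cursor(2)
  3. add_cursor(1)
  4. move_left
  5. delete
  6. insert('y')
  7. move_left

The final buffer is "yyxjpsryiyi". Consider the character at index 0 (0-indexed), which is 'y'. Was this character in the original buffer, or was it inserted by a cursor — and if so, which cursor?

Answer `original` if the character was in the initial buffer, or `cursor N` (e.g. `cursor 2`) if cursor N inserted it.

After op 1 (insert('i')): buffer="yxjpsrxici" (len 10), cursors c1@8 c2@10, authorship .......1.2
After op 2 (add_cursor(2)): buffer="yxjpsrxici" (len 10), cursors c3@2 c1@8 c2@10, authorship .......1.2
After op 3 (add_cursor(1)): buffer="yxjpsrxici" (len 10), cursors c4@1 c3@2 c1@8 c2@10, authorship .......1.2
After op 4 (move_left): buffer="yxjpsrxici" (len 10), cursors c4@0 c3@1 c1@7 c2@9, authorship .......1.2
After op 5 (delete): buffer="xjpsrii" (len 7), cursors c3@0 c4@0 c1@5 c2@6, authorship .....12
After op 6 (insert('y')): buffer="yyxjpsryiyi" (len 11), cursors c3@2 c4@2 c1@8 c2@10, authorship 34.....1122
After op 7 (move_left): buffer="yyxjpsryiyi" (len 11), cursors c3@1 c4@1 c1@7 c2@9, authorship 34.....1122
Authorship (.=original, N=cursor N): 3 4 . . . . . 1 1 2 2
Index 0: author = 3

Answer: cursor 3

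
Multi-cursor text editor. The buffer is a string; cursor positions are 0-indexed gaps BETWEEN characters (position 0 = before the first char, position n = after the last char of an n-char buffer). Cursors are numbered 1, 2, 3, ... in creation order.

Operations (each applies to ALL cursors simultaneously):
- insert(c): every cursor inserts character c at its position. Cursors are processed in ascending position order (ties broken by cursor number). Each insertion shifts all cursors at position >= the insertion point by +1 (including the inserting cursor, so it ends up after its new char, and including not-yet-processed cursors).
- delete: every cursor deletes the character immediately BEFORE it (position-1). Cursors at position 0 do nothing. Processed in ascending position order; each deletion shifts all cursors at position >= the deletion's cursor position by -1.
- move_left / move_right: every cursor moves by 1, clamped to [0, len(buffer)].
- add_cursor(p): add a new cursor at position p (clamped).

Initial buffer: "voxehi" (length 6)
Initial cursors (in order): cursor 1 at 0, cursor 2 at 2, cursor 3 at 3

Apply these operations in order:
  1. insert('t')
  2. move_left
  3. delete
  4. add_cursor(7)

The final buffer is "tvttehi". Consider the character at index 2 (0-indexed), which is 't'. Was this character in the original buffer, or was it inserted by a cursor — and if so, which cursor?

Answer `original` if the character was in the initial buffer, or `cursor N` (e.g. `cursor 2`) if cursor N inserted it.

After op 1 (insert('t')): buffer="tvotxtehi" (len 9), cursors c1@1 c2@4 c3@6, authorship 1..2.3...
After op 2 (move_left): buffer="tvotxtehi" (len 9), cursors c1@0 c2@3 c3@5, authorship 1..2.3...
After op 3 (delete): buffer="tvttehi" (len 7), cursors c1@0 c2@2 c3@3, authorship 1.23...
After op 4 (add_cursor(7)): buffer="tvttehi" (len 7), cursors c1@0 c2@2 c3@3 c4@7, authorship 1.23...
Authorship (.=original, N=cursor N): 1 . 2 3 . . .
Index 2: author = 2

Answer: cursor 2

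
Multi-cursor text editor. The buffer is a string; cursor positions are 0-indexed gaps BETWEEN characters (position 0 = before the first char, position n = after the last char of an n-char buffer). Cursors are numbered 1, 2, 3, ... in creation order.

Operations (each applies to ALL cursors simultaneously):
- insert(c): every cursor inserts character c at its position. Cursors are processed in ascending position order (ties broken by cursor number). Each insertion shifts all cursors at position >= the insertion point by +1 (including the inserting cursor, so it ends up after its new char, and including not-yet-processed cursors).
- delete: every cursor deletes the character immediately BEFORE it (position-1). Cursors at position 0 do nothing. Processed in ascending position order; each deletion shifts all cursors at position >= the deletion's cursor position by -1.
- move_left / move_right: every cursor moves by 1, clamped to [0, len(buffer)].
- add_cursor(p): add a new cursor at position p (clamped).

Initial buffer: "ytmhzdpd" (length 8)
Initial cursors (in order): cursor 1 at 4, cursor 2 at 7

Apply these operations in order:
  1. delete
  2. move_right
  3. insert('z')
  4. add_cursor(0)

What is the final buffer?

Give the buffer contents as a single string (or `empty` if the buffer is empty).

Answer: ytmzzddz

Derivation:
After op 1 (delete): buffer="ytmzdd" (len 6), cursors c1@3 c2@5, authorship ......
After op 2 (move_right): buffer="ytmzdd" (len 6), cursors c1@4 c2@6, authorship ......
After op 3 (insert('z')): buffer="ytmzzddz" (len 8), cursors c1@5 c2@8, authorship ....1..2
After op 4 (add_cursor(0)): buffer="ytmzzddz" (len 8), cursors c3@0 c1@5 c2@8, authorship ....1..2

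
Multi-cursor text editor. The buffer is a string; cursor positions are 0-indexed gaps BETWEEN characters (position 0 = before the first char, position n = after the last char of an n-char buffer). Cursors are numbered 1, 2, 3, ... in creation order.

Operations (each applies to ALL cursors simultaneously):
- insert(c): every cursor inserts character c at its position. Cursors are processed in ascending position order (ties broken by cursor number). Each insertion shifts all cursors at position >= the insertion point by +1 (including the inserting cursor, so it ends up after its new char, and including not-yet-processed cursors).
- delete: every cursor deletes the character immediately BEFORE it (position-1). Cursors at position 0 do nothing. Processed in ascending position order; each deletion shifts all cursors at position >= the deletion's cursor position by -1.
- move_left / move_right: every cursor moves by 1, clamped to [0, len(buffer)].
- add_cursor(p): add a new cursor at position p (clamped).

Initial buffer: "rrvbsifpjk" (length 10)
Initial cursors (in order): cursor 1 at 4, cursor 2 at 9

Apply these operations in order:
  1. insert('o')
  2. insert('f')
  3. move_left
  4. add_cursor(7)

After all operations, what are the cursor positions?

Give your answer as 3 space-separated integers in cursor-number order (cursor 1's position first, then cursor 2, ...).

After op 1 (insert('o')): buffer="rrvbosifpjok" (len 12), cursors c1@5 c2@11, authorship ....1.....2.
After op 2 (insert('f')): buffer="rrvbofsifpjofk" (len 14), cursors c1@6 c2@13, authorship ....11.....22.
After op 3 (move_left): buffer="rrvbofsifpjofk" (len 14), cursors c1@5 c2@12, authorship ....11.....22.
After op 4 (add_cursor(7)): buffer="rrvbofsifpjofk" (len 14), cursors c1@5 c3@7 c2@12, authorship ....11.....22.

Answer: 5 12 7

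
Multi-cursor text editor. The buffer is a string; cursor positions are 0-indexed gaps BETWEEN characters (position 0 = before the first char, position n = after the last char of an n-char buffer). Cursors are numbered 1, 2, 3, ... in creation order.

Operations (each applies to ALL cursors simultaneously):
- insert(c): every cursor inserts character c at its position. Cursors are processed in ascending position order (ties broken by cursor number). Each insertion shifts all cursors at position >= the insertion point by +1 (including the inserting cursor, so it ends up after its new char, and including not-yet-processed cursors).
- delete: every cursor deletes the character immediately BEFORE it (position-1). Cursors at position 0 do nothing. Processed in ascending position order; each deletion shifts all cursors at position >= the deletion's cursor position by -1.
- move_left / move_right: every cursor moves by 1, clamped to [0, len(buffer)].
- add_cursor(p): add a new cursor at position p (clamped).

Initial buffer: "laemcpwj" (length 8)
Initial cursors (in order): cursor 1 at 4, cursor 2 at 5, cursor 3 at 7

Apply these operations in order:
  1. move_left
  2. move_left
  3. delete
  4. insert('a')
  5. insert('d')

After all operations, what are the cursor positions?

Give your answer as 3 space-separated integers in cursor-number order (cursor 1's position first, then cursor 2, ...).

After op 1 (move_left): buffer="laemcpwj" (len 8), cursors c1@3 c2@4 c3@6, authorship ........
After op 2 (move_left): buffer="laemcpwj" (len 8), cursors c1@2 c2@3 c3@5, authorship ........
After op 3 (delete): buffer="lmpwj" (len 5), cursors c1@1 c2@1 c3@2, authorship .....
After op 4 (insert('a')): buffer="laamapwj" (len 8), cursors c1@3 c2@3 c3@5, authorship .12.3...
After op 5 (insert('d')): buffer="laaddmadpwj" (len 11), cursors c1@5 c2@5 c3@8, authorship .1212.33...

Answer: 5 5 8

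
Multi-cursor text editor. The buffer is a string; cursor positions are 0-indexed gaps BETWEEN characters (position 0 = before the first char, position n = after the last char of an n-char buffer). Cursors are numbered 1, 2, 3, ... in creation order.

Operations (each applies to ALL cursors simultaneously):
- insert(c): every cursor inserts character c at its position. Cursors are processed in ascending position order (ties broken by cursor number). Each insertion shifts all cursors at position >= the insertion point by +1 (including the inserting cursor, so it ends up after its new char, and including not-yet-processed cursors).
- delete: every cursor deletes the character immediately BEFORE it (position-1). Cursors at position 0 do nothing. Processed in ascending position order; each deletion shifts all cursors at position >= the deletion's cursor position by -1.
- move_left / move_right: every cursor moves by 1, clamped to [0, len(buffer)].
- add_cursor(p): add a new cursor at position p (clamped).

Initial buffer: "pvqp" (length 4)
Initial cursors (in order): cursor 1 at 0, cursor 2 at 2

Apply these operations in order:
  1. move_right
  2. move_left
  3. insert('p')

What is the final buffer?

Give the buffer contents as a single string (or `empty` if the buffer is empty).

After op 1 (move_right): buffer="pvqp" (len 4), cursors c1@1 c2@3, authorship ....
After op 2 (move_left): buffer="pvqp" (len 4), cursors c1@0 c2@2, authorship ....
After op 3 (insert('p')): buffer="ppvpqp" (len 6), cursors c1@1 c2@4, authorship 1..2..

Answer: ppvpqp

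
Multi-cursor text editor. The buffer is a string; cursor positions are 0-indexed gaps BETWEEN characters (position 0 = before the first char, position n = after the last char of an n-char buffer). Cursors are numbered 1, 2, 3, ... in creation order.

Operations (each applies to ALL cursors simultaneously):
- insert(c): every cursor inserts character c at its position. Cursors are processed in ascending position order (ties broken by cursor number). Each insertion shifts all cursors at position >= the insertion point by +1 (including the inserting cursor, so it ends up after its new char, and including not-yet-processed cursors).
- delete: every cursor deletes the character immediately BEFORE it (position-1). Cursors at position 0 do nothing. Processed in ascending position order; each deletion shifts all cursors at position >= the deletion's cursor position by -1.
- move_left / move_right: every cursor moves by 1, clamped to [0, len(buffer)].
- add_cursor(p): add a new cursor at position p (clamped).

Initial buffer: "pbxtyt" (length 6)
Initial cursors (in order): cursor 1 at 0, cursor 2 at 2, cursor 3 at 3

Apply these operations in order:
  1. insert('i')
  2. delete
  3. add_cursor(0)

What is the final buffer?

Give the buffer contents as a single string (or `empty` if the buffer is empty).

After op 1 (insert('i')): buffer="ipbixityt" (len 9), cursors c1@1 c2@4 c3@6, authorship 1..2.3...
After op 2 (delete): buffer="pbxtyt" (len 6), cursors c1@0 c2@2 c3@3, authorship ......
After op 3 (add_cursor(0)): buffer="pbxtyt" (len 6), cursors c1@0 c4@0 c2@2 c3@3, authorship ......

Answer: pbxtyt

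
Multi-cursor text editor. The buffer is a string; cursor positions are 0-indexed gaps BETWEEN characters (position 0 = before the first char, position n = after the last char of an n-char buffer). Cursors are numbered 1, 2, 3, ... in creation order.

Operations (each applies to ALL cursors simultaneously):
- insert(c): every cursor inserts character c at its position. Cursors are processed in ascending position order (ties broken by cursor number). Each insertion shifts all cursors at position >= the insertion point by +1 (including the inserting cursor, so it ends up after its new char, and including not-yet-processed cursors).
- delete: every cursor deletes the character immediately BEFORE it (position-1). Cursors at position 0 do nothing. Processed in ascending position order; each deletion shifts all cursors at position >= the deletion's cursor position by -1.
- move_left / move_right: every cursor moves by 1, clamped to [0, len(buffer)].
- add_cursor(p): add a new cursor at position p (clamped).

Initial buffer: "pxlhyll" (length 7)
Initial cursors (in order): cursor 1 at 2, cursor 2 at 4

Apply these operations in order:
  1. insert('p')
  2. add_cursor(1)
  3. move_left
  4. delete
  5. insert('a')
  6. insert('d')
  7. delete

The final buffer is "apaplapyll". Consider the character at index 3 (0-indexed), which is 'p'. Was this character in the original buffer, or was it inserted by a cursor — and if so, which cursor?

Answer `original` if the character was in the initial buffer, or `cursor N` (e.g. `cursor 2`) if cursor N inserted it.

After op 1 (insert('p')): buffer="pxplhpyll" (len 9), cursors c1@3 c2@6, authorship ..1..2...
After op 2 (add_cursor(1)): buffer="pxplhpyll" (len 9), cursors c3@1 c1@3 c2@6, authorship ..1..2...
After op 3 (move_left): buffer="pxplhpyll" (len 9), cursors c3@0 c1@2 c2@5, authorship ..1..2...
After op 4 (delete): buffer="pplpyll" (len 7), cursors c3@0 c1@1 c2@3, authorship .1.2...
After op 5 (insert('a')): buffer="apaplapyll" (len 10), cursors c3@1 c1@3 c2@6, authorship 3.11.22...
After op 6 (insert('d')): buffer="adpadpladpyll" (len 13), cursors c3@2 c1@5 c2@9, authorship 33.111.222...
After op 7 (delete): buffer="apaplapyll" (len 10), cursors c3@1 c1@3 c2@6, authorship 3.11.22...
Authorship (.=original, N=cursor N): 3 . 1 1 . 2 2 . . .
Index 3: author = 1

Answer: cursor 1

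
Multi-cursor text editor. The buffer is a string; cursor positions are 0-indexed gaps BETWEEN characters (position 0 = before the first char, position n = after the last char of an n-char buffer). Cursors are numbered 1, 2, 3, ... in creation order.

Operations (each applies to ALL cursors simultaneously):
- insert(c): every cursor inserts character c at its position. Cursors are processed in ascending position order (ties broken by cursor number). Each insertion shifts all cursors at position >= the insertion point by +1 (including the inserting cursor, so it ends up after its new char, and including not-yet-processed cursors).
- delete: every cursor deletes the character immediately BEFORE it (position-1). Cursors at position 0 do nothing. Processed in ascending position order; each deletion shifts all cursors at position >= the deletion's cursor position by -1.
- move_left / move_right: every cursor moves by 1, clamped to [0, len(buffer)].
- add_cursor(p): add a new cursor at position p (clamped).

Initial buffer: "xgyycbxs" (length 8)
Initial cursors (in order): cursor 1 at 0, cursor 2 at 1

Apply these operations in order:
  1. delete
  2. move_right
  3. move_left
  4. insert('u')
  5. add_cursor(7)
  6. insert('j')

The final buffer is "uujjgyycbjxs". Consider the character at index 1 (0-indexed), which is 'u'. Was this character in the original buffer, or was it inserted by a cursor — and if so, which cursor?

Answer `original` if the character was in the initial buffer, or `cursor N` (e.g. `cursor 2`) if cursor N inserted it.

Answer: cursor 2

Derivation:
After op 1 (delete): buffer="gyycbxs" (len 7), cursors c1@0 c2@0, authorship .......
After op 2 (move_right): buffer="gyycbxs" (len 7), cursors c1@1 c2@1, authorship .......
After op 3 (move_left): buffer="gyycbxs" (len 7), cursors c1@0 c2@0, authorship .......
After op 4 (insert('u')): buffer="uugyycbxs" (len 9), cursors c1@2 c2@2, authorship 12.......
After op 5 (add_cursor(7)): buffer="uugyycbxs" (len 9), cursors c1@2 c2@2 c3@7, authorship 12.......
After op 6 (insert('j')): buffer="uujjgyycbjxs" (len 12), cursors c1@4 c2@4 c3@10, authorship 1212.....3..
Authorship (.=original, N=cursor N): 1 2 1 2 . . . . . 3 . .
Index 1: author = 2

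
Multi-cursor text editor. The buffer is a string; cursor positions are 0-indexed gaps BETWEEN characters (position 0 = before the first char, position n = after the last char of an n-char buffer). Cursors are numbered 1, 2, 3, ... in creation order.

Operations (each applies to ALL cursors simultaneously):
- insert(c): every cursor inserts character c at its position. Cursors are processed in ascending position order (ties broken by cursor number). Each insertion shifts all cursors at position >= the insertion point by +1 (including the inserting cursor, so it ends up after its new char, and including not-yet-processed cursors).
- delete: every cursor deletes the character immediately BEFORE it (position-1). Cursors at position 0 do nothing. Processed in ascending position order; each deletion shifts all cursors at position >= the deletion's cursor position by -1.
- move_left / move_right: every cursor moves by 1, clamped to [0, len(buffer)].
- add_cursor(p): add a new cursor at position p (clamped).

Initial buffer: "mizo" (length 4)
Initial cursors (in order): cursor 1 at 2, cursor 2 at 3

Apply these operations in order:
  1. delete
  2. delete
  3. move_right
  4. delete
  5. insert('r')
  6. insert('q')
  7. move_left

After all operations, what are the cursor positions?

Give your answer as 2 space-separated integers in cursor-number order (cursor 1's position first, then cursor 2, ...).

Answer: 3 3

Derivation:
After op 1 (delete): buffer="mo" (len 2), cursors c1@1 c2@1, authorship ..
After op 2 (delete): buffer="o" (len 1), cursors c1@0 c2@0, authorship .
After op 3 (move_right): buffer="o" (len 1), cursors c1@1 c2@1, authorship .
After op 4 (delete): buffer="" (len 0), cursors c1@0 c2@0, authorship 
After op 5 (insert('r')): buffer="rr" (len 2), cursors c1@2 c2@2, authorship 12
After op 6 (insert('q')): buffer="rrqq" (len 4), cursors c1@4 c2@4, authorship 1212
After op 7 (move_left): buffer="rrqq" (len 4), cursors c1@3 c2@3, authorship 1212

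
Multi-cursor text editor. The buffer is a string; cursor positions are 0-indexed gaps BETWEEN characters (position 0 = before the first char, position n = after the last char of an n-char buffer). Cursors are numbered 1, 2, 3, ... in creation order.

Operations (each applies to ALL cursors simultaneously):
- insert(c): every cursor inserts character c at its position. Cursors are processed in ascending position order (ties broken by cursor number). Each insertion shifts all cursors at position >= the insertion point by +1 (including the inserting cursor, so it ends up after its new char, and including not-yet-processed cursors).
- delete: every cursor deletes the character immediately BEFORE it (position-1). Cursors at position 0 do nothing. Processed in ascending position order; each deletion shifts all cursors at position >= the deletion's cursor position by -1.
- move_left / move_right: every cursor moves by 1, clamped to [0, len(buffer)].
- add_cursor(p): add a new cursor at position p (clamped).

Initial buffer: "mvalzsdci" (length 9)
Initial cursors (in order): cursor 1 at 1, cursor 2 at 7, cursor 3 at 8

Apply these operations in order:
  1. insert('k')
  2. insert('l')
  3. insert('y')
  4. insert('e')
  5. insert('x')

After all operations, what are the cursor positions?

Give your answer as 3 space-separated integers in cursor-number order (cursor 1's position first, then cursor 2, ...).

After op 1 (insert('k')): buffer="mkvalzsdkcki" (len 12), cursors c1@2 c2@9 c3@11, authorship .1......2.3.
After op 2 (insert('l')): buffer="mklvalzsdklckli" (len 15), cursors c1@3 c2@11 c3@14, authorship .11......22.33.
After op 3 (insert('y')): buffer="mklyvalzsdklycklyi" (len 18), cursors c1@4 c2@13 c3@17, authorship .111......222.333.
After op 4 (insert('e')): buffer="mklyevalzsdklyecklyei" (len 21), cursors c1@5 c2@15 c3@20, authorship .1111......2222.3333.
After op 5 (insert('x')): buffer="mklyexvalzsdklyexcklyexi" (len 24), cursors c1@6 c2@17 c3@23, authorship .11111......22222.33333.

Answer: 6 17 23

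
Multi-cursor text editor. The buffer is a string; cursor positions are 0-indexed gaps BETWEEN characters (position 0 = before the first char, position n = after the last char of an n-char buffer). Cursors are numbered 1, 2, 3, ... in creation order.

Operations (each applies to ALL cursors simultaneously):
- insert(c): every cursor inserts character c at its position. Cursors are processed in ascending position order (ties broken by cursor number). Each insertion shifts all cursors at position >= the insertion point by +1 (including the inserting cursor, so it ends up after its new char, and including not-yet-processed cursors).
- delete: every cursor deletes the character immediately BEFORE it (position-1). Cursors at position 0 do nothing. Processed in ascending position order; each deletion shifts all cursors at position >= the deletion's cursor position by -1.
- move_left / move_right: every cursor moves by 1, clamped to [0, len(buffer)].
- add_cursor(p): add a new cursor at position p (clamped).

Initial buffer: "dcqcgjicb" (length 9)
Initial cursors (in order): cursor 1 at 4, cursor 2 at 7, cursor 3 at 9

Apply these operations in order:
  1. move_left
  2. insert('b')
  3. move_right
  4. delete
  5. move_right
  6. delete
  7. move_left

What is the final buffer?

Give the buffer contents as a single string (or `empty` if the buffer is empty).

Answer: dcqbjb

Derivation:
After op 1 (move_left): buffer="dcqcgjicb" (len 9), cursors c1@3 c2@6 c3@8, authorship .........
After op 2 (insert('b')): buffer="dcqbcgjbicbb" (len 12), cursors c1@4 c2@8 c3@11, authorship ...1...2..3.
After op 3 (move_right): buffer="dcqbcgjbicbb" (len 12), cursors c1@5 c2@9 c3@12, authorship ...1...2..3.
After op 4 (delete): buffer="dcqbgjbcb" (len 9), cursors c1@4 c2@7 c3@9, authorship ...1..2.3
After op 5 (move_right): buffer="dcqbgjbcb" (len 9), cursors c1@5 c2@8 c3@9, authorship ...1..2.3
After op 6 (delete): buffer="dcqbjb" (len 6), cursors c1@4 c2@6 c3@6, authorship ...1.2
After op 7 (move_left): buffer="dcqbjb" (len 6), cursors c1@3 c2@5 c3@5, authorship ...1.2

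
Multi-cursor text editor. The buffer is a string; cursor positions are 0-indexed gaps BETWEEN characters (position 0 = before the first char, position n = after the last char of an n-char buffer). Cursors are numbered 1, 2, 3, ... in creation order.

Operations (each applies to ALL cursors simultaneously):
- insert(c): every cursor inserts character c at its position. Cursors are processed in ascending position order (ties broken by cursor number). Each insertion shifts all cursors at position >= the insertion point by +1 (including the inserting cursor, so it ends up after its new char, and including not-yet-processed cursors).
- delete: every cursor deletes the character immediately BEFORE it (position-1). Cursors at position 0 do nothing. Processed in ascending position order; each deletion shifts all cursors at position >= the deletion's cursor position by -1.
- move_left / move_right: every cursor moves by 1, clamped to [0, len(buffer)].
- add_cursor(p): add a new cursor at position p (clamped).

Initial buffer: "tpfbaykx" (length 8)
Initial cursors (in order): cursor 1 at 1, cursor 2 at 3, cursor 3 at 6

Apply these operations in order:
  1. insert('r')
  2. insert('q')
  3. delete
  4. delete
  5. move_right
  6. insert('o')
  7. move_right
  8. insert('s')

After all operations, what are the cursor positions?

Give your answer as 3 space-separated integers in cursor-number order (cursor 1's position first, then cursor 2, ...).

After op 1 (insert('r')): buffer="trpfrbayrkx" (len 11), cursors c1@2 c2@5 c3@9, authorship .1..2...3..
After op 2 (insert('q')): buffer="trqpfrqbayrqkx" (len 14), cursors c1@3 c2@7 c3@12, authorship .11..22...33..
After op 3 (delete): buffer="trpfrbayrkx" (len 11), cursors c1@2 c2@5 c3@9, authorship .1..2...3..
After op 4 (delete): buffer="tpfbaykx" (len 8), cursors c1@1 c2@3 c3@6, authorship ........
After op 5 (move_right): buffer="tpfbaykx" (len 8), cursors c1@2 c2@4 c3@7, authorship ........
After op 6 (insert('o')): buffer="tpofboaykox" (len 11), cursors c1@3 c2@6 c3@10, authorship ..1..2...3.
After op 7 (move_right): buffer="tpofboaykox" (len 11), cursors c1@4 c2@7 c3@11, authorship ..1..2...3.
After op 8 (insert('s')): buffer="tpofsboasykoxs" (len 14), cursors c1@5 c2@9 c3@14, authorship ..1.1.2.2..3.3

Answer: 5 9 14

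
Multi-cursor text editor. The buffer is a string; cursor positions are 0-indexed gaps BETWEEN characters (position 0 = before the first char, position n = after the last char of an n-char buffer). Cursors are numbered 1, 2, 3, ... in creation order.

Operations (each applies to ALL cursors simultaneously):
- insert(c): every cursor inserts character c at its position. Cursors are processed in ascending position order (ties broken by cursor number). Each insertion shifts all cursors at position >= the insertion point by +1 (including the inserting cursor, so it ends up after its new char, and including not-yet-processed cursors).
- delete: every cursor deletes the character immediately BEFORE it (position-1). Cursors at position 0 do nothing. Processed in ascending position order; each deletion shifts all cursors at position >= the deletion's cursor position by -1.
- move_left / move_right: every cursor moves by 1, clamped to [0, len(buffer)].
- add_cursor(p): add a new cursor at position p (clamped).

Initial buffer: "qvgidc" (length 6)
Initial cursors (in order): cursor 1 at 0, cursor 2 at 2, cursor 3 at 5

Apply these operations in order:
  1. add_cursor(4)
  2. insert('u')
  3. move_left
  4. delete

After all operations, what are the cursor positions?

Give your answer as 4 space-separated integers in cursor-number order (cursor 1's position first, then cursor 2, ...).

Answer: 0 2 5 4

Derivation:
After op 1 (add_cursor(4)): buffer="qvgidc" (len 6), cursors c1@0 c2@2 c4@4 c3@5, authorship ......
After op 2 (insert('u')): buffer="uqvugiuduc" (len 10), cursors c1@1 c2@4 c4@7 c3@9, authorship 1..2..4.3.
After op 3 (move_left): buffer="uqvugiuduc" (len 10), cursors c1@0 c2@3 c4@6 c3@8, authorship 1..2..4.3.
After op 4 (delete): buffer="uquguuc" (len 7), cursors c1@0 c2@2 c4@4 c3@5, authorship 1.2.43.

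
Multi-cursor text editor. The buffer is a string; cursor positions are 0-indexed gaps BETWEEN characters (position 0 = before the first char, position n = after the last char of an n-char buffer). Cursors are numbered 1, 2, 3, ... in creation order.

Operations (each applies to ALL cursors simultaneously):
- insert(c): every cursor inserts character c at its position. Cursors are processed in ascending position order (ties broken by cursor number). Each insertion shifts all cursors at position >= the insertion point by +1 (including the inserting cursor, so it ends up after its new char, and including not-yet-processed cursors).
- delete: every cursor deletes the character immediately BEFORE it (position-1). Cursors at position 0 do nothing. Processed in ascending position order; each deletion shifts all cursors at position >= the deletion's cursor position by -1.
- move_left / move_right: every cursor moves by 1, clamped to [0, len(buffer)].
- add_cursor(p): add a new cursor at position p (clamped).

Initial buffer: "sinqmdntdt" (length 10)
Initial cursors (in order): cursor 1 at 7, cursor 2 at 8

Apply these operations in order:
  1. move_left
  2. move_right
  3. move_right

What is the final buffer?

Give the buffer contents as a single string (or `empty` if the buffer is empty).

Answer: sinqmdntdt

Derivation:
After op 1 (move_left): buffer="sinqmdntdt" (len 10), cursors c1@6 c2@7, authorship ..........
After op 2 (move_right): buffer="sinqmdntdt" (len 10), cursors c1@7 c2@8, authorship ..........
After op 3 (move_right): buffer="sinqmdntdt" (len 10), cursors c1@8 c2@9, authorship ..........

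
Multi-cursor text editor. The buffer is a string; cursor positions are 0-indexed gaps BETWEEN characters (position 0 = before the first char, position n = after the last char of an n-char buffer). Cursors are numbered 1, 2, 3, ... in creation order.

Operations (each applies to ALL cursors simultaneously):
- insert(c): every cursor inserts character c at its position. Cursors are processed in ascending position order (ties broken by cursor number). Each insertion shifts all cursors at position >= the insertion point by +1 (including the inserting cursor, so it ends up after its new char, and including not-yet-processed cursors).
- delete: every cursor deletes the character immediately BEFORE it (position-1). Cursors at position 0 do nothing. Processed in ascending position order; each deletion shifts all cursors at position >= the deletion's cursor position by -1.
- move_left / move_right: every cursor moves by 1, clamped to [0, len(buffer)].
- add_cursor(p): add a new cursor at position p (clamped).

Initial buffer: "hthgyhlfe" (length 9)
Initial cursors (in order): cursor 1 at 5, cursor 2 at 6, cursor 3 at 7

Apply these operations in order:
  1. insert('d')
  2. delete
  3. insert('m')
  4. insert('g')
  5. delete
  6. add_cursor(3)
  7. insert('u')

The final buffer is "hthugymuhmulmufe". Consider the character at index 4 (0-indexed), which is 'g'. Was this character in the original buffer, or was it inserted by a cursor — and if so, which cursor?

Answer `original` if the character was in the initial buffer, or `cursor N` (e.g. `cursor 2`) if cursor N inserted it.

Answer: original

Derivation:
After op 1 (insert('d')): buffer="hthgydhdldfe" (len 12), cursors c1@6 c2@8 c3@10, authorship .....1.2.3..
After op 2 (delete): buffer="hthgyhlfe" (len 9), cursors c1@5 c2@6 c3@7, authorship .........
After op 3 (insert('m')): buffer="hthgymhmlmfe" (len 12), cursors c1@6 c2@8 c3@10, authorship .....1.2.3..
After op 4 (insert('g')): buffer="hthgymghmglmgfe" (len 15), cursors c1@7 c2@10 c3@13, authorship .....11.22.33..
After op 5 (delete): buffer="hthgymhmlmfe" (len 12), cursors c1@6 c2@8 c3@10, authorship .....1.2.3..
After op 6 (add_cursor(3)): buffer="hthgymhmlmfe" (len 12), cursors c4@3 c1@6 c2@8 c3@10, authorship .....1.2.3..
After op 7 (insert('u')): buffer="hthugymuhmulmufe" (len 16), cursors c4@4 c1@8 c2@11 c3@14, authorship ...4..11.22.33..
Authorship (.=original, N=cursor N): . . . 4 . . 1 1 . 2 2 . 3 3 . .
Index 4: author = original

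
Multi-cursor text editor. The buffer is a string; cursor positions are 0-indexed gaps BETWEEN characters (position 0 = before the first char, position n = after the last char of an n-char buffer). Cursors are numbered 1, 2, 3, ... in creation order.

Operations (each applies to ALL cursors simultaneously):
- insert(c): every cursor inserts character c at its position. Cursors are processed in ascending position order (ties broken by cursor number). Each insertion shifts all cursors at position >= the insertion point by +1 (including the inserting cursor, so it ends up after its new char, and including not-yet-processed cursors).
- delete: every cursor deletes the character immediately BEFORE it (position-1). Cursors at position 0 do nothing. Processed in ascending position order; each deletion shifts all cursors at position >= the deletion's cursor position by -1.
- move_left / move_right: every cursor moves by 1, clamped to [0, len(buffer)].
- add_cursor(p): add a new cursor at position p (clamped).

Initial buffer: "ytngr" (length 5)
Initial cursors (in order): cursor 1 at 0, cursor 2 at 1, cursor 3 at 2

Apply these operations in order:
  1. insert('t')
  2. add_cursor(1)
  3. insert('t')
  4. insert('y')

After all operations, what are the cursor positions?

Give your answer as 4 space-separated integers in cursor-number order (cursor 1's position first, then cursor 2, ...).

After op 1 (insert('t')): buffer="tytttngr" (len 8), cursors c1@1 c2@3 c3@5, authorship 1.2.3...
After op 2 (add_cursor(1)): buffer="tytttngr" (len 8), cursors c1@1 c4@1 c2@3 c3@5, authorship 1.2.3...
After op 3 (insert('t')): buffer="tttytttttngr" (len 12), cursors c1@3 c4@3 c2@6 c3@9, authorship 114.22.33...
After op 4 (insert('y')): buffer="tttyyyttytttyngr" (len 16), cursors c1@5 c4@5 c2@9 c3@13, authorship 11414.222.333...

Answer: 5 9 13 5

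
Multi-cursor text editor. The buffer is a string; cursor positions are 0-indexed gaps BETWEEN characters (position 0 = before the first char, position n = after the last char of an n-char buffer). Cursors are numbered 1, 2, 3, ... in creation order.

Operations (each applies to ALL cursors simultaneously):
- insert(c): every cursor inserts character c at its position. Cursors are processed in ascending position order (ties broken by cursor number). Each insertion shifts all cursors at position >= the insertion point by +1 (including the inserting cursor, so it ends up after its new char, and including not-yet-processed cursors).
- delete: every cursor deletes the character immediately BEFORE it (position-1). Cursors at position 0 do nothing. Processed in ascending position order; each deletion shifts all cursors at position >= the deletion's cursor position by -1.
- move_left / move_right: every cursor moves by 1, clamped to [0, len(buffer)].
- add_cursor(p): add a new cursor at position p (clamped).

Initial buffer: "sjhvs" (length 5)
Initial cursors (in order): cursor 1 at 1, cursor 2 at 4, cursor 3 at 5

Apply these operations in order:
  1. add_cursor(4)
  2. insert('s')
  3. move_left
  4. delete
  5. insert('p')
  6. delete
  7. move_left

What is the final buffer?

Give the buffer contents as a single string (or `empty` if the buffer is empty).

Answer: sjhss

Derivation:
After op 1 (add_cursor(4)): buffer="sjhvs" (len 5), cursors c1@1 c2@4 c4@4 c3@5, authorship .....
After op 2 (insert('s')): buffer="ssjhvssss" (len 9), cursors c1@2 c2@7 c4@7 c3@9, authorship .1...24.3
After op 3 (move_left): buffer="ssjhvssss" (len 9), cursors c1@1 c2@6 c4@6 c3@8, authorship .1...24.3
After op 4 (delete): buffer="sjhss" (len 5), cursors c1@0 c2@3 c4@3 c3@4, authorship 1..43
After op 5 (insert('p')): buffer="psjhppsps" (len 9), cursors c1@1 c2@6 c4@6 c3@8, authorship 11..24433
After op 6 (delete): buffer="sjhss" (len 5), cursors c1@0 c2@3 c4@3 c3@4, authorship 1..43
After op 7 (move_left): buffer="sjhss" (len 5), cursors c1@0 c2@2 c4@2 c3@3, authorship 1..43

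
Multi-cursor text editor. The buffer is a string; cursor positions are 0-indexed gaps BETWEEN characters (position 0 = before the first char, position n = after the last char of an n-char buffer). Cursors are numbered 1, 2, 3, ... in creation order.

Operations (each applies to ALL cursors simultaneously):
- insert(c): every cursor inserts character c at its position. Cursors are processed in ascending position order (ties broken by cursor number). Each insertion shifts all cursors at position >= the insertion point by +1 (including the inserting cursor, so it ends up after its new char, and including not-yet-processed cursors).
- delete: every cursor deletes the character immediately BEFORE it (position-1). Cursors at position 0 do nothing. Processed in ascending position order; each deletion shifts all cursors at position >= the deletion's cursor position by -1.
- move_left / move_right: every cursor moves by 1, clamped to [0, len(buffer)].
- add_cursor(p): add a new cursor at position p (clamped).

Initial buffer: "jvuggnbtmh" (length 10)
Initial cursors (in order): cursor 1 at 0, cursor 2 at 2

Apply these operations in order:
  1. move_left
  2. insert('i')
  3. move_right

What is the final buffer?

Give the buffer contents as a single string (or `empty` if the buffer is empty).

After op 1 (move_left): buffer="jvuggnbtmh" (len 10), cursors c1@0 c2@1, authorship ..........
After op 2 (insert('i')): buffer="ijivuggnbtmh" (len 12), cursors c1@1 c2@3, authorship 1.2.........
After op 3 (move_right): buffer="ijivuggnbtmh" (len 12), cursors c1@2 c2@4, authorship 1.2.........

Answer: ijivuggnbtmh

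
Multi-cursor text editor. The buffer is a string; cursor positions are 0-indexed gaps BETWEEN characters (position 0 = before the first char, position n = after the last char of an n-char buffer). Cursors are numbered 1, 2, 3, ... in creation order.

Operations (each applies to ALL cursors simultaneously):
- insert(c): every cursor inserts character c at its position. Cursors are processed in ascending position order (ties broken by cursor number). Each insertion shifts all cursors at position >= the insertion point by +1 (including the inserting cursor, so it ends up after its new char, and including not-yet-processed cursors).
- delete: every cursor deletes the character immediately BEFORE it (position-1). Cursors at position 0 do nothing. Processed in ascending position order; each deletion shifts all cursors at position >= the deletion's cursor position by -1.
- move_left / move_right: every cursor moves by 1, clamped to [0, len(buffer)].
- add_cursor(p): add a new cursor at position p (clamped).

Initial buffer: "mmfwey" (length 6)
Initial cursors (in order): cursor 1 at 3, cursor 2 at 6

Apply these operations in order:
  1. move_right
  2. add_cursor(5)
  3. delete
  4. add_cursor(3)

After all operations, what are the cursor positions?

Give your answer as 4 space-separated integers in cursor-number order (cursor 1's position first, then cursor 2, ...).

Answer: 3 3 3 3

Derivation:
After op 1 (move_right): buffer="mmfwey" (len 6), cursors c1@4 c2@6, authorship ......
After op 2 (add_cursor(5)): buffer="mmfwey" (len 6), cursors c1@4 c3@5 c2@6, authorship ......
After op 3 (delete): buffer="mmf" (len 3), cursors c1@3 c2@3 c3@3, authorship ...
After op 4 (add_cursor(3)): buffer="mmf" (len 3), cursors c1@3 c2@3 c3@3 c4@3, authorship ...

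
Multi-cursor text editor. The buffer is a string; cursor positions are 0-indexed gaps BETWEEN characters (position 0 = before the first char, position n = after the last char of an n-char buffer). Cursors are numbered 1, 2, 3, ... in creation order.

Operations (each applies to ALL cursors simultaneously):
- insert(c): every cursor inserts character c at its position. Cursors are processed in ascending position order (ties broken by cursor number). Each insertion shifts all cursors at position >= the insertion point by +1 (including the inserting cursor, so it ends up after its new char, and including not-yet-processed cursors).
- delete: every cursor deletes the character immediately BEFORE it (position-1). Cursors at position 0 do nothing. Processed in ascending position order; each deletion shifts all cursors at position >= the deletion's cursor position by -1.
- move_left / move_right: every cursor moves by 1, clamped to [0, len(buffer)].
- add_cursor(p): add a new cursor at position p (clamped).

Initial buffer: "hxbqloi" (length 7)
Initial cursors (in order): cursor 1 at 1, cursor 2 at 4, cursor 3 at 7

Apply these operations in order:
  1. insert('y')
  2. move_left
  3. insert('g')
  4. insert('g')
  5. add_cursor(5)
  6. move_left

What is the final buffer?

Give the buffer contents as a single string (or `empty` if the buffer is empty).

After op 1 (insert('y')): buffer="hyxbqyloiy" (len 10), cursors c1@2 c2@6 c3@10, authorship .1...2...3
After op 2 (move_left): buffer="hyxbqyloiy" (len 10), cursors c1@1 c2@5 c3@9, authorship .1...2...3
After op 3 (insert('g')): buffer="hgyxbqgyloigy" (len 13), cursors c1@2 c2@7 c3@12, authorship .11...22...33
After op 4 (insert('g')): buffer="hggyxbqggyloiggy" (len 16), cursors c1@3 c2@9 c3@15, authorship .111...222...333
After op 5 (add_cursor(5)): buffer="hggyxbqggyloiggy" (len 16), cursors c1@3 c4@5 c2@9 c3@15, authorship .111...222...333
After op 6 (move_left): buffer="hggyxbqggyloiggy" (len 16), cursors c1@2 c4@4 c2@8 c3@14, authorship .111...222...333

Answer: hggyxbqggyloiggy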